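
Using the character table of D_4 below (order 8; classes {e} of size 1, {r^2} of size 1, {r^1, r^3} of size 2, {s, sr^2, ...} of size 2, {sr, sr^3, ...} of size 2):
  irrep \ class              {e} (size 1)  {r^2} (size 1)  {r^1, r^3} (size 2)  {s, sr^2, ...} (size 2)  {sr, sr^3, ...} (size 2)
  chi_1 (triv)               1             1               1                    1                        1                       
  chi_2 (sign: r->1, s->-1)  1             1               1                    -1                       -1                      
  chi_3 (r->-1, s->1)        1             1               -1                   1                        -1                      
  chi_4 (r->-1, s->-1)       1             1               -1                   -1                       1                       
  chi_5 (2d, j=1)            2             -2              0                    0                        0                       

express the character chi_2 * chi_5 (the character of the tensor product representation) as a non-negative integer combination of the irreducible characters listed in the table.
chi_2 tensor chi_5 = chi_5 (all other irreducibles have multiplicity 0).

Details: The character of a tensor product is the pointwise product (chi_2 * chi_5)(C) = chi_2(C) * chi_5(C):
  {e}: (1)*(2), {r^2}: (1)*(-2), {r^1, r^3}: (1)*(0), {s, sr^2, ...}: (-1)*(0), {sr, sr^3, ...}: (-1)*(0)
so (chi_2 * chi_5) takes values
  {e} -> 2, {r^2} -> -2, {r^1, r^3} -> 0, {s, sr^2, ...} -> 0, {sr, sr^3, ...} -> 0.
Now take the inner product of this character with each irreducible chi from the table, <chi_2*chi_5, chi> = (1/8) sum_C |C| (chi_2*chi_5)(C) conj(chi(C)):
  <chi_2*chi_5, chi_1> = (1/8)[1*(2)*conj(1) + 1*(-2)*conj(1) + 2*(0)*conj(1) + 2*(0)*conj(1) + 2*(0)*conj(1)]
      = (1/8)[(2) + (-2) + (0) + (0) + (0)] = 0/8 = 0
  <chi_2*chi_5, chi_2> = (1/8)[1*(2)*conj(1) + 1*(-2)*conj(1) + 2*(0)*conj(1) + 2*(0)*conj(-1) + 2*(0)*conj(-1)]
      = (1/8)[(2) + (-2) + (0) + (0) + (0)] = 0/8 = 0
  <chi_2*chi_5, chi_3> = (1/8)[1*(2)*conj(1) + 1*(-2)*conj(1) + 2*(0)*conj(-1) + 2*(0)*conj(1) + 2*(0)*conj(-1)]
      = (1/8)[(2) + (-2) + (0) + (0) + (0)] = 0/8 = 0
  <chi_2*chi_5, chi_4> = (1/8)[1*(2)*conj(1) + 1*(-2)*conj(1) + 2*(0)*conj(-1) + 2*(0)*conj(-1) + 2*(0)*conj(1)]
      = (1/8)[(2) + (-2) + (0) + (0) + (0)] = 0/8 = 0
  <chi_2*chi_5, chi_5> = (1/8)[1*(2)*conj(2) + 1*(-2)*conj(-2) + 2*(0)*conj(0) + 2*(0)*conj(0) + 2*(0)*conj(0)]
      = (1/8)[(4) + (4) + (0) + (0) + (0)] = 8/8 = 1
Hence the multiplicities are chi_5: 1. Dimension check: dim(chi_2)*dim(chi_5) = 1*2 = 2 and sum (mult * dim) = 1*2 = 2.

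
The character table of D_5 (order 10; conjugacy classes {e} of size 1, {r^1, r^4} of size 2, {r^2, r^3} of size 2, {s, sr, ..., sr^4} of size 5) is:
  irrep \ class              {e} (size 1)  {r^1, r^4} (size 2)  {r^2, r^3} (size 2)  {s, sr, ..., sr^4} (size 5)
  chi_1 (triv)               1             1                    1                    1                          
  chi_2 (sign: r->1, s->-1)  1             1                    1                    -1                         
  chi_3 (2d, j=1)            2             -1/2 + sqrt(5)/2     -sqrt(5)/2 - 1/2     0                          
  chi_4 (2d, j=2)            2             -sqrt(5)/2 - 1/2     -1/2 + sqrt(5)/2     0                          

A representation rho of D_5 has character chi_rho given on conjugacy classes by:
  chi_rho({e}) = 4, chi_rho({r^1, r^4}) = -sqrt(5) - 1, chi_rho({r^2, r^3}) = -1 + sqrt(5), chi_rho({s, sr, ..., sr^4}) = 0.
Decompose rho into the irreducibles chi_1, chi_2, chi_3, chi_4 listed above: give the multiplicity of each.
Multiplicities: chi_1: 0, chi_2: 0, chi_3: 0, chi_4: 2.

Explanation: Use <chi_rho, chi> = (1/|G|) sum_C |C| * chi_rho(C) * conj(chi(C)) with |G| = 10 for each irreducible chi in the table:
  <chi_rho, chi_1> = (1/10)[1*(4)*conj(1) + 2*(-sqrt(5) - 1)*conj(1) + 2*(-1 + sqrt(5))*conj(1) + 5*(0)*conj(1)]
      = (1/10)[(4) + (-2*sqrt(5) - 2) + (-2 + 2*sqrt(5)) + (0)] = 0/10 = 0
  <chi_rho, chi_2> = (1/10)[1*(4)*conj(1) + 2*(-sqrt(5) - 1)*conj(1) + 2*(-1 + sqrt(5))*conj(1) + 5*(0)*conj(-1)]
      = (1/10)[(4) + (-2*sqrt(5) - 2) + (-2 + 2*sqrt(5)) + (0)] = 0/10 = 0
  <chi_rho, chi_3> = (1/10)[1*(4)*conj(2) + 2*(-sqrt(5) - 1)*conj(-1/2 + sqrt(5)/2) + 2*(-1 + sqrt(5))*conj(-sqrt(5)/2 - 1/2) + 5*(0)*conj(0)]
      = (1/10)[(8) + (-4) + (-4) + (0)] = 0/10 = 0
  <chi_rho, chi_4> = (1/10)[1*(4)*conj(2) + 2*(-sqrt(5) - 1)*conj(-sqrt(5)/2 - 1/2) + 2*(-1 + sqrt(5))*conj(-1/2 + sqrt(5)/2) + 5*(0)*conj(0)]
      = (1/10)[(8) + (2*sqrt(5) + 6) + (6 - 2*sqrt(5)) + (0)] = 20/10 = 2
Dimension check: dim(rho) = sum (mult * dim) = 0*1 + 0*1 + 0*2 + 2*2 = 4 = chi_rho(e) = 4.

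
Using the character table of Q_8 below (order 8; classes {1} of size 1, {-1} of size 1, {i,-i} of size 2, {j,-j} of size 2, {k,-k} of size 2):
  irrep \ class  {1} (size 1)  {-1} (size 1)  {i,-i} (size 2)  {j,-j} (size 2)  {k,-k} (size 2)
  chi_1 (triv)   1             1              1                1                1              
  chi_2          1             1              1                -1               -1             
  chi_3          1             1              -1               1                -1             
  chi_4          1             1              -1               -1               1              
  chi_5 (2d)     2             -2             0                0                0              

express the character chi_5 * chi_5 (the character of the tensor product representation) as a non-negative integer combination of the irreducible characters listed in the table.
chi_5 tensor chi_5 = chi_1 + chi_2 + chi_3 + chi_4 (all other irreducibles have multiplicity 0).

The character of a tensor product is the pointwise product (chi_5 * chi_5)(C) = chi_5(C) * chi_5(C):
  {1}: (2)*(2), {-1}: (-2)*(-2), {i,-i}: (0)*(0), {j,-j}: (0)*(0), {k,-k}: (0)*(0)
so (chi_5 * chi_5) takes values
  {1} -> 4, {-1} -> 4, {i,-i} -> 0, {j,-j} -> 0, {k,-k} -> 0.
Now take the inner product of this character with each irreducible chi from the table, <chi_5*chi_5, chi> = (1/8) sum_C |C| (chi_5*chi_5)(C) conj(chi(C)):
  <chi_5*chi_5, chi_1> = (1/8)[1*(4)*conj(1) + 1*(4)*conj(1) + 2*(0)*conj(1) + 2*(0)*conj(1) + 2*(0)*conj(1)]
      = (1/8)[(4) + (4) + (0) + (0) + (0)] = 8/8 = 1
  <chi_5*chi_5, chi_2> = (1/8)[1*(4)*conj(1) + 1*(4)*conj(1) + 2*(0)*conj(1) + 2*(0)*conj(-1) + 2*(0)*conj(-1)]
      = (1/8)[(4) + (4) + (0) + (0) + (0)] = 8/8 = 1
  <chi_5*chi_5, chi_3> = (1/8)[1*(4)*conj(1) + 1*(4)*conj(1) + 2*(0)*conj(-1) + 2*(0)*conj(1) + 2*(0)*conj(-1)]
      = (1/8)[(4) + (4) + (0) + (0) + (0)] = 8/8 = 1
  <chi_5*chi_5, chi_4> = (1/8)[1*(4)*conj(1) + 1*(4)*conj(1) + 2*(0)*conj(-1) + 2*(0)*conj(-1) + 2*(0)*conj(1)]
      = (1/8)[(4) + (4) + (0) + (0) + (0)] = 8/8 = 1
  <chi_5*chi_5, chi_5> = (1/8)[1*(4)*conj(2) + 1*(4)*conj(-2) + 2*(0)*conj(0) + 2*(0)*conj(0) + 2*(0)*conj(0)]
      = (1/8)[(8) + (-8) + (0) + (0) + (0)] = 0/8 = 0
Hence the multiplicities are chi_1: 1, chi_2: 1, chi_3: 1, chi_4: 1. Dimension check: dim(chi_5)*dim(chi_5) = 2*2 = 4 and sum (mult * dim) = 1*1 + 1*1 + 1*1 + 1*1 = 4.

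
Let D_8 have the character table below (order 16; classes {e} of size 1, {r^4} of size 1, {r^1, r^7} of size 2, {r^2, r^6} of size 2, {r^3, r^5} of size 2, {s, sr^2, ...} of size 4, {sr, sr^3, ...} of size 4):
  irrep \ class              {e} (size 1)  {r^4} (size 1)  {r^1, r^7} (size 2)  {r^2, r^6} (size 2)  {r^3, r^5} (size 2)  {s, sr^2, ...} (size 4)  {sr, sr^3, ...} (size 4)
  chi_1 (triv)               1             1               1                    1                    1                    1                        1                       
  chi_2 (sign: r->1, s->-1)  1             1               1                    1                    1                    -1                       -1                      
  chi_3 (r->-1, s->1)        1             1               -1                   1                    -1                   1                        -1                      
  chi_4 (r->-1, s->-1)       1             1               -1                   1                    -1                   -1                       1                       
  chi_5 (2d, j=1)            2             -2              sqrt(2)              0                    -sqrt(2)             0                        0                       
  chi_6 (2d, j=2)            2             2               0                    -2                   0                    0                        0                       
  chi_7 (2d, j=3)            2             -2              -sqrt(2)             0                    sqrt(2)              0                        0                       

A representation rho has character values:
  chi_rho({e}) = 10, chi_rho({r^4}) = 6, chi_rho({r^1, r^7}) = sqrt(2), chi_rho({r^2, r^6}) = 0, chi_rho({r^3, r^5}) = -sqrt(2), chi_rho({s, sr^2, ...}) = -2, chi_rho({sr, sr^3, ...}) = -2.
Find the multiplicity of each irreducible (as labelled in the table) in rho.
Multiplicities: chi_1: 0, chi_2: 2, chi_3: 1, chi_4: 1, chi_5: 1, chi_6: 2, chi_7: 0.

Details: Use <chi_rho, chi> = (1/|G|) sum_C |C| * chi_rho(C) * conj(chi(C)) with |G| = 16 for each irreducible chi in the table:
  <chi_rho, chi_1> = (1/16)[1*(10)*conj(1) + 1*(6)*conj(1) + 2*(sqrt(2))*conj(1) + 2*(0)*conj(1) + 2*(-sqrt(2))*conj(1) + 4*(-2)*conj(1) + 4*(-2)*conj(1)]
      = (1/16)[(10) + (6) + (2*sqrt(2)) + (0) + (-2*sqrt(2)) + (-8) + (-8)] = 0/16 = 0
  <chi_rho, chi_2> = (1/16)[1*(10)*conj(1) + 1*(6)*conj(1) + 2*(sqrt(2))*conj(1) + 2*(0)*conj(1) + 2*(-sqrt(2))*conj(1) + 4*(-2)*conj(-1) + 4*(-2)*conj(-1)]
      = (1/16)[(10) + (6) + (2*sqrt(2)) + (0) + (-2*sqrt(2)) + (8) + (8)] = 32/16 = 2
  <chi_rho, chi_3> = (1/16)[1*(10)*conj(1) + 1*(6)*conj(1) + 2*(sqrt(2))*conj(-1) + 2*(0)*conj(1) + 2*(-sqrt(2))*conj(-1) + 4*(-2)*conj(1) + 4*(-2)*conj(-1)]
      = (1/16)[(10) + (6) + (-2*sqrt(2)) + (0) + (2*sqrt(2)) + (-8) + (8)] = 16/16 = 1
  <chi_rho, chi_4> = (1/16)[1*(10)*conj(1) + 1*(6)*conj(1) + 2*(sqrt(2))*conj(-1) + 2*(0)*conj(1) + 2*(-sqrt(2))*conj(-1) + 4*(-2)*conj(-1) + 4*(-2)*conj(1)]
      = (1/16)[(10) + (6) + (-2*sqrt(2)) + (0) + (2*sqrt(2)) + (8) + (-8)] = 16/16 = 1
  <chi_rho, chi_5> = (1/16)[1*(10)*conj(2) + 1*(6)*conj(-2) + 2*(sqrt(2))*conj(sqrt(2)) + 2*(0)*conj(0) + 2*(-sqrt(2))*conj(-sqrt(2)) + 4*(-2)*conj(0) + 4*(-2)*conj(0)]
      = (1/16)[(20) + (-12) + (4) + (0) + (4) + (0) + (0)] = 16/16 = 1
  <chi_rho, chi_6> = (1/16)[1*(10)*conj(2) + 1*(6)*conj(2) + 2*(sqrt(2))*conj(0) + 2*(0)*conj(-2) + 2*(-sqrt(2))*conj(0) + 4*(-2)*conj(0) + 4*(-2)*conj(0)]
      = (1/16)[(20) + (12) + (0) + (0) + (0) + (0) + (0)] = 32/16 = 2
  <chi_rho, chi_7> = (1/16)[1*(10)*conj(2) + 1*(6)*conj(-2) + 2*(sqrt(2))*conj(-sqrt(2)) + 2*(0)*conj(0) + 2*(-sqrt(2))*conj(sqrt(2)) + 4*(-2)*conj(0) + 4*(-2)*conj(0)]
      = (1/16)[(20) + (-12) + (-4) + (0) + (-4) + (0) + (0)] = 0/16 = 0
Dimension check: dim(rho) = sum (mult * dim) = 0*1 + 2*1 + 1*1 + 1*1 + 1*2 + 2*2 + 0*2 = 10 = chi_rho(e) = 10.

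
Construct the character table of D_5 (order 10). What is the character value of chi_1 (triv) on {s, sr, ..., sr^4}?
Conjugacy classes: {e} of size 1, {r^1, r^4} of size 2, {r^2, r^3} of size 2, {s, sr, ..., sr^4} of size 5.
Character table:
  irrep \ class              {e} (size 1)  {r^1, r^4} (size 2)  {r^2, r^3} (size 2)  {s, sr, ..., sr^4} (size 5)
  chi_1 (triv)               1             1                    1                    1                          
  chi_2 (sign: r->1, s->-1)  1             1                    1                    -1                         
  chi_3 (2d, j=1)            2             -1/2 + sqrt(5)/2     -sqrt(5)/2 - 1/2     0                          
  chi_4 (2d, j=2)            2             -sqrt(5)/2 - 1/2     -1/2 + sqrt(5)/2     0                          

Spot check: chi_1 (triv) on {s, sr, ..., sr^4} = 1.

Justification: D_5 has order 2*5 = 10 with 4 conjugacy classes, hence 4 irreducibles. Sum of squared dims 1 + 1 + 4 + 4 = 10 = |G|. Linear characters come from the abelianisation; the 2-dimensional irreps have character r^k -> 2*cos(2*pi*j*k/5), reflections -> 0.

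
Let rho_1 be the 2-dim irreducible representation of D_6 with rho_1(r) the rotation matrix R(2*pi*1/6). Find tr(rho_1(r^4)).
chi_{rho_1}(r^4) = 2*cos(2*pi*1*4/6) = -1

Derivation: rho_1(r^4) is rotation by angle 2*pi*1*4/6, whose trace is 2*cos(2*pi*1*4/6) = -1.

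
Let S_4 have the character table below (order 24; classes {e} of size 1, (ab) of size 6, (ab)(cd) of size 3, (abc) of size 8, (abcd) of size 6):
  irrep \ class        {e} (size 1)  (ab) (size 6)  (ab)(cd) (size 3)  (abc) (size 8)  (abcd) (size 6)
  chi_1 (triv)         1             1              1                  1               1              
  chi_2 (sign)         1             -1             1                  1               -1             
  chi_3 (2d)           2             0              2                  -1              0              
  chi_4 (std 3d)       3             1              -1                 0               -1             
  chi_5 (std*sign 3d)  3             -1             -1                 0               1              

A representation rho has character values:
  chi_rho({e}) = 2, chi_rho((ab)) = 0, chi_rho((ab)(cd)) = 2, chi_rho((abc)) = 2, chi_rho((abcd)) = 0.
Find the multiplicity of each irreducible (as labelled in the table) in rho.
Multiplicities: chi_1: 1, chi_2: 1, chi_3: 0, chi_4: 0, chi_5: 0.

Reasoning: Use <chi_rho, chi> = (1/|G|) sum_C |C| * chi_rho(C) * conj(chi(C)) with |G| = 24 for each irreducible chi in the table:
  <chi_rho, chi_1> = (1/24)[1*(2)*conj(1) + 6*(0)*conj(1) + 3*(2)*conj(1) + 8*(2)*conj(1) + 6*(0)*conj(1)]
      = (1/24)[(2) + (0) + (6) + (16) + (0)] = 24/24 = 1
  <chi_rho, chi_2> = (1/24)[1*(2)*conj(1) + 6*(0)*conj(-1) + 3*(2)*conj(1) + 8*(2)*conj(1) + 6*(0)*conj(-1)]
      = (1/24)[(2) + (0) + (6) + (16) + (0)] = 24/24 = 1
  <chi_rho, chi_3> = (1/24)[1*(2)*conj(2) + 6*(0)*conj(0) + 3*(2)*conj(2) + 8*(2)*conj(-1) + 6*(0)*conj(0)]
      = (1/24)[(4) + (0) + (12) + (-16) + (0)] = 0/24 = 0
  <chi_rho, chi_4> = (1/24)[1*(2)*conj(3) + 6*(0)*conj(1) + 3*(2)*conj(-1) + 8*(2)*conj(0) + 6*(0)*conj(-1)]
      = (1/24)[(6) + (0) + (-6) + (0) + (0)] = 0/24 = 0
  <chi_rho, chi_5> = (1/24)[1*(2)*conj(3) + 6*(0)*conj(-1) + 3*(2)*conj(-1) + 8*(2)*conj(0) + 6*(0)*conj(1)]
      = (1/24)[(6) + (0) + (-6) + (0) + (0)] = 0/24 = 0
Dimension check: dim(rho) = sum (mult * dim) = 1*1 + 1*1 + 0*2 + 0*3 + 0*3 = 2 = chi_rho(e) = 2.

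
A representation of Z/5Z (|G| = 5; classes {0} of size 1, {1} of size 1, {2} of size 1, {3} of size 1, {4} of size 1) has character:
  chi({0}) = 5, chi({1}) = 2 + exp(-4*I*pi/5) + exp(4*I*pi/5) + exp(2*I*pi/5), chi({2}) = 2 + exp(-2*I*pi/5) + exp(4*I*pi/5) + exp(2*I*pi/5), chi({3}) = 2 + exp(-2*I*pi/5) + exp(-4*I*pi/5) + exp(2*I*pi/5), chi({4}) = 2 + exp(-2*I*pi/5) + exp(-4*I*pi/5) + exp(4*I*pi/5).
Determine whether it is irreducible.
Not irreducible (reducible): <chi, chi> = 7 > 1.

Explanation: <chi, chi> = (1/|G|) sum_C |C| * |chi(C)|^2 = (1/5)[1*|5|^2 + 1*|2 + exp(-4*I*pi/5) + exp(4*I*pi/5) + exp(2*I*pi/5)|^2 + 1*|2 + exp(-2*I*pi/5) + exp(4*I*pi/5) + exp(2*I*pi/5)|^2 + 1*|2 + exp(-2*I*pi/5) + exp(-4*I*pi/5) + exp(2*I*pi/5)|^2 + 1*|2 + exp(-2*I*pi/5) + exp(-4*I*pi/5) + exp(4*I*pi/5)|^2]
  = (1/5)[(25) + (7 + 4*exp(-2*I*pi/5) + 5*exp(-4*I*pi/5) + 5*exp(4*I*pi/5) + 4*exp(2*I*pi/5)) + (7 + 5*exp(-2*I*pi/5) + 4*exp(-4*I*pi/5) + 4*exp(4*I*pi/5) + 5*exp(2*I*pi/5)) + (7 + 5*exp(-2*I*pi/5) + 4*exp(-4*I*pi/5) + 4*exp(4*I*pi/5) + 5*exp(2*I*pi/5)) + (7 + 4*exp(-2*I*pi/5) + 5*exp(-4*I*pi/5) + 5*exp(4*I*pi/5) + 4*exp(2*I*pi/5))] = 35/5 = 7.
(Exp terms are combined using exp(i*s)*conj(exp(i*t)) = exp(i*(s-t)), and sums of them are collapsed using the identity that for every m > 1 the m distinct m-th roots of unity sum to 0, e.g. 1 + exp(2*I*pi/3) + exp(-2*I*pi/3) = 0.)
A character is irreducible iff <chi, chi> = 1, so this representation is reducible.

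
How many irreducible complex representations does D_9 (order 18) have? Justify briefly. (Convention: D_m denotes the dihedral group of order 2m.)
6

Derivation: The number of irreducible complex representations of a finite group equals its number of conjugacy classes. D_9 has 6 conjugacy classes ((n+3)/2 for n odd), so D_9 (order 18) has exactly 6 irreducible complex representations.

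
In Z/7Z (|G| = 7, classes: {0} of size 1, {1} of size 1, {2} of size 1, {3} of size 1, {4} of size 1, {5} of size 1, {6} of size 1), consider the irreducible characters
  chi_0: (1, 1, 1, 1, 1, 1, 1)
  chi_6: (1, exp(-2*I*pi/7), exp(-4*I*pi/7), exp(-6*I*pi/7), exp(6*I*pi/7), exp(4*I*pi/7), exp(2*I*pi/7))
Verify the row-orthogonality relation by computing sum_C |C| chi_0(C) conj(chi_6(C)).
Sum = 0; so <chi_0, chi_6> = 0 (distinct irreducibles are orthogonal).

Working: Compute term by term over conjugacy classes (|C| * chi_0(C) * conj(chi_6(C))):
  1*(1)*conj(1) + 1*(1)*conj(exp(-2*I*pi/7)) + 1*(1)*conj(exp(-4*I*pi/7)) + 1*(1)*conj(exp(-6*I*pi/7)) + 1*(1)*conj(exp(6*I*pi/7)) + 1*(1)*conj(exp(4*I*pi/7)) + 1*(1)*conj(exp(2*I*pi/7))
  = (1) + (exp(2*I*pi/7)) + (exp(4*I*pi/7)) + (exp(6*I*pi/7)) + (exp(-6*I*pi/7)) + (exp(-4*I*pi/7)) + (exp(-2*I*pi/7))
  = 0.
(Exp terms are combined using exp(i*s)*conj(exp(i*t)) = exp(i*(s-t)), and sums of them are collapsed using the identity that for every m > 1 the m distinct m-th roots of unity sum to 0, e.g. 1 + exp(2*I*pi/3) + exp(-2*I*pi/3) = 0.)
Dividing by |G| = 7 gives 0/7 = 0, matching the row-orthogonality relation <chi_0, chi_6> = [chi_0 = chi_6].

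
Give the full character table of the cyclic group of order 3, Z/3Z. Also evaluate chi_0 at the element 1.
Character table of Z/3Z (irreps indexed chi_0,...,chi_2 with chi_k(m) = zeta_3^(k*m), zeta_3 = exp(2*pi*i/3)):
  irrep \ class  {0} (size 1)  {1} (size 1)    {2} (size 1)  
  chi_0          1             1               1             
  chi_1          1             exp(2*I*pi/3)   exp(-2*I*pi/3)
  chi_2          1             exp(-2*I*pi/3)  exp(2*I*pi/3) 

Spot check: chi_0(1) = zeta_3^(0*1) = zeta_3^0 = 1.

Working: Z/3Z is abelian, so all 3 irreducible complex representations are 1-dimensional. They are given by chi_k(m) = zeta_3^(k*m) for k = 0,...,2. Row orthogonality: sum_m chi_k(m) conj(chi_l(m)) = 3 * [k = l].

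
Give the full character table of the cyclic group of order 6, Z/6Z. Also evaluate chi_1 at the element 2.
Character table of Z/6Z (irreps indexed chi_0,...,chi_5 with chi_k(m) = zeta_6^(k*m), zeta_6 = exp(2*pi*i/6)):
  irrep \ class  {0} (size 1)  {1} (size 1)    {2} (size 1)    {3} (size 1)  {4} (size 1)    {5} (size 1)  
  chi_0          1             1               1               1             1               1             
  chi_1          1             exp(I*pi/3)     exp(2*I*pi/3)   -1            exp(-2*I*pi/3)  exp(-I*pi/3)  
  chi_2          1             exp(2*I*pi/3)   exp(-2*I*pi/3)  1             exp(2*I*pi/3)   exp(-2*I*pi/3)
  chi_3          1             -1              1               -1            1               -1            
  chi_4          1             exp(-2*I*pi/3)  exp(2*I*pi/3)   1             exp(-2*I*pi/3)  exp(2*I*pi/3) 
  chi_5          1             exp(-I*pi/3)    exp(-2*I*pi/3)  -1            exp(2*I*pi/3)   exp(I*pi/3)   

Spot check: chi_1(2) = zeta_6^(1*2) = zeta_6^2 = exp(2*I*pi/3).

Proof sketch: Z/6Z is abelian, so all 6 irreducible complex representations are 1-dimensional. They are given by chi_k(m) = zeta_6^(k*m) for k = 0,...,5. Row orthogonality: sum_m chi_k(m) conj(chi_l(m)) = 6 * [k = l].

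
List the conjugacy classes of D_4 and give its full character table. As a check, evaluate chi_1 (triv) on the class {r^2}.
Conjugacy classes: {e} of size 1, {r^2} of size 1, {r^1, r^3} of size 2, {s, sr^2, ...} of size 2, {sr, sr^3, ...} of size 2.
Character table:
  irrep \ class              {e} (size 1)  {r^2} (size 1)  {r^1, r^3} (size 2)  {s, sr^2, ...} (size 2)  {sr, sr^3, ...} (size 2)
  chi_1 (triv)               1             1               1                    1                        1                       
  chi_2 (sign: r->1, s->-1)  1             1               1                    -1                       -1                      
  chi_3 (r->-1, s->1)        1             1               -1                   1                        -1                      
  chi_4 (r->-1, s->-1)       1             1               -1                   -1                       1                       
  chi_5 (2d, j=1)            2             -2              0                    0                        0                       

Spot check: chi_1 (triv) on {r^2} = 1.

Justification: D_4 has order 2*4 = 8 with 5 conjugacy classes, hence 5 irreducibles. Sum of squared dims 1 + 1 + 1 + 1 + 4 = 8 = |G|. Linear characters come from the abelianisation; the 2-dimensional irreps have character r^k -> 2*cos(2*pi*j*k/4), reflections -> 0.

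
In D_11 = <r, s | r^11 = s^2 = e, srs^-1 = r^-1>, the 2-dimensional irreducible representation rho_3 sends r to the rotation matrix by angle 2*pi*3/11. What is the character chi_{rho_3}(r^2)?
chi_{rho_3}(r^2) = 2*cos(2*pi*3*2/11) = -2*cos(pi/11)

rho_3(r^2) is rotation by angle 2*pi*3*2/11, whose trace is 2*cos(2*pi*3*2/11) = -2*cos(pi/11).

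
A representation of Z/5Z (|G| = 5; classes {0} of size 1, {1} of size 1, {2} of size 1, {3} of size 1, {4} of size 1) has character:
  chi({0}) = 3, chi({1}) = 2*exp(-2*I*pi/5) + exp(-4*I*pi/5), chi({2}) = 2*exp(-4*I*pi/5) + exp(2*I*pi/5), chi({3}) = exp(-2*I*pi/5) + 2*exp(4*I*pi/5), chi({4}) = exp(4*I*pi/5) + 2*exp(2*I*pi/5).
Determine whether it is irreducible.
Not irreducible (reducible): <chi, chi> = 5 > 1.

Justification: <chi, chi> = (1/|G|) sum_C |C| * |chi(C)|^2 = (1/5)[1*|3|^2 + 1*|2*exp(-2*I*pi/5) + exp(-4*I*pi/5)|^2 + 1*|2*exp(-4*I*pi/5) + exp(2*I*pi/5)|^2 + 1*|exp(-2*I*pi/5) + 2*exp(4*I*pi/5)|^2 + 1*|exp(4*I*pi/5) + 2*exp(2*I*pi/5)|^2]
  = (1/5)[(9) + (5 + 2*exp(-2*I*pi/5) + 2*exp(2*I*pi/5)) + (5 + 2*exp(-4*I*pi/5) + 2*exp(4*I*pi/5)) + (5 + 2*exp(-4*I*pi/5) + 2*exp(4*I*pi/5)) + (5 + 2*exp(-2*I*pi/5) + 2*exp(2*I*pi/5))] = 25/5 = 5.
(Exp terms are combined using exp(i*s)*conj(exp(i*t)) = exp(i*(s-t)), and sums of them are collapsed using the identity that for every m > 1 the m distinct m-th roots of unity sum to 0, e.g. 1 + exp(2*I*pi/3) + exp(-2*I*pi/3) = 0.)
A character is irreducible iff <chi, chi> = 1, so this representation is reducible.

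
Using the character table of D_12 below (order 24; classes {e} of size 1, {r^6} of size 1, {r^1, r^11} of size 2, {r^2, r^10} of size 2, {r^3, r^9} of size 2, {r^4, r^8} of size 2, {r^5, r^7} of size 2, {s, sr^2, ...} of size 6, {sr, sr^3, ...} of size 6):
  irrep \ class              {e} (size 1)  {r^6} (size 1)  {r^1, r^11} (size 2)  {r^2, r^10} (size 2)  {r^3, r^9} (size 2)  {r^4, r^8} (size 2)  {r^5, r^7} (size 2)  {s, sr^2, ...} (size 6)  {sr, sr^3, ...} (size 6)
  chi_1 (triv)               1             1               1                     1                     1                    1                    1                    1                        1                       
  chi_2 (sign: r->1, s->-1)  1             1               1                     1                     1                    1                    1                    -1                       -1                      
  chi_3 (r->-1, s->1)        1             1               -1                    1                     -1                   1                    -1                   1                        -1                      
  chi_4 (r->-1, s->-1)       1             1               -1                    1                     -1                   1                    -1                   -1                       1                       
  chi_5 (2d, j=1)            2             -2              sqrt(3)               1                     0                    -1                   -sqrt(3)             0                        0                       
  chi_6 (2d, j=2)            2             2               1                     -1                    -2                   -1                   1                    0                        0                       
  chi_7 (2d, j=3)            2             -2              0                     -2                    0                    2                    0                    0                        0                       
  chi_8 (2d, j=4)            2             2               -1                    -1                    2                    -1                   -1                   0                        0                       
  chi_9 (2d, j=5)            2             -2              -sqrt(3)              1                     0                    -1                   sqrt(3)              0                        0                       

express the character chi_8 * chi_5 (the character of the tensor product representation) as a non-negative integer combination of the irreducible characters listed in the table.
chi_8 tensor chi_5 = chi_7 + chi_9 (all other irreducibles have multiplicity 0).

Solution. The character of a tensor product is the pointwise product (chi_8 * chi_5)(C) = chi_8(C) * chi_5(C):
  {e}: (2)*(2), {r^6}: (2)*(-2), {r^1, r^11}: (-1)*(sqrt(3)), {r^2, r^10}: (-1)*(1), {r^3, r^9}: (2)*(0), {r^4, r^8}: (-1)*(-1), {r^5, r^7}: (-1)*(-sqrt(3)), {s, sr^2, ...}: (0)*(0), {sr, sr^3, ...}: (0)*(0)
so (chi_8 * chi_5) takes values
  {e} -> 4, {r^6} -> -4, {r^1, r^11} -> -sqrt(3), {r^2, r^10} -> -1, {r^3, r^9} -> 0, {r^4, r^8} -> 1, {r^5, r^7} -> sqrt(3), {s, sr^2, ...} -> 0, {sr, sr^3, ...} -> 0.
Now take the inner product of this character with each irreducible chi from the table, <chi_8*chi_5, chi> = (1/24) sum_C |C| (chi_8*chi_5)(C) conj(chi(C)):
  <chi_8*chi_5, chi_1> = (1/24)[1*(4)*conj(1) + 1*(-4)*conj(1) + 2*(-sqrt(3))*conj(1) + 2*(-1)*conj(1) + 2*(0)*conj(1) + 2*(1)*conj(1) + 2*(sqrt(3))*conj(1) + 6*(0)*conj(1) + 6*(0)*conj(1)]
      = (1/24)[(4) + (-4) + (-2*sqrt(3)) + (-2) + (0) + (2) + (2*sqrt(3)) + (0) + (0)] = 0/24 = 0
  <chi_8*chi_5, chi_2> = (1/24)[1*(4)*conj(1) + 1*(-4)*conj(1) + 2*(-sqrt(3))*conj(1) + 2*(-1)*conj(1) + 2*(0)*conj(1) + 2*(1)*conj(1) + 2*(sqrt(3))*conj(1) + 6*(0)*conj(-1) + 6*(0)*conj(-1)]
      = (1/24)[(4) + (-4) + (-2*sqrt(3)) + (-2) + (0) + (2) + (2*sqrt(3)) + (0) + (0)] = 0/24 = 0
  <chi_8*chi_5, chi_3> = (1/24)[1*(4)*conj(1) + 1*(-4)*conj(1) + 2*(-sqrt(3))*conj(-1) + 2*(-1)*conj(1) + 2*(0)*conj(-1) + 2*(1)*conj(1) + 2*(sqrt(3))*conj(-1) + 6*(0)*conj(1) + 6*(0)*conj(-1)]
      = (1/24)[(4) + (-4) + (2*sqrt(3)) + (-2) + (0) + (2) + (-2*sqrt(3)) + (0) + (0)] = 0/24 = 0
  <chi_8*chi_5, chi_4> = (1/24)[1*(4)*conj(1) + 1*(-4)*conj(1) + 2*(-sqrt(3))*conj(-1) + 2*(-1)*conj(1) + 2*(0)*conj(-1) + 2*(1)*conj(1) + 2*(sqrt(3))*conj(-1) + 6*(0)*conj(-1) + 6*(0)*conj(1)]
      = (1/24)[(4) + (-4) + (2*sqrt(3)) + (-2) + (0) + (2) + (-2*sqrt(3)) + (0) + (0)] = 0/24 = 0
  <chi_8*chi_5, chi_5> = (1/24)[1*(4)*conj(2) + 1*(-4)*conj(-2) + 2*(-sqrt(3))*conj(sqrt(3)) + 2*(-1)*conj(1) + 2*(0)*conj(0) + 2*(1)*conj(-1) + 2*(sqrt(3))*conj(-sqrt(3)) + 6*(0)*conj(0) + 6*(0)*conj(0)]
      = (1/24)[(8) + (8) + (-6) + (-2) + (0) + (-2) + (-6) + (0) + (0)] = 0/24 = 0
  <chi_8*chi_5, chi_6> = (1/24)[1*(4)*conj(2) + 1*(-4)*conj(2) + 2*(-sqrt(3))*conj(1) + 2*(-1)*conj(-1) + 2*(0)*conj(-2) + 2*(1)*conj(-1) + 2*(sqrt(3))*conj(1) + 6*(0)*conj(0) + 6*(0)*conj(0)]
      = (1/24)[(8) + (-8) + (-2*sqrt(3)) + (2) + (0) + (-2) + (2*sqrt(3)) + (0) + (0)] = 0/24 = 0
  <chi_8*chi_5, chi_7> = (1/24)[1*(4)*conj(2) + 1*(-4)*conj(-2) + 2*(-sqrt(3))*conj(0) + 2*(-1)*conj(-2) + 2*(0)*conj(0) + 2*(1)*conj(2) + 2*(sqrt(3))*conj(0) + 6*(0)*conj(0) + 6*(0)*conj(0)]
      = (1/24)[(8) + (8) + (0) + (4) + (0) + (4) + (0) + (0) + (0)] = 24/24 = 1
  <chi_8*chi_5, chi_8> = (1/24)[1*(4)*conj(2) + 1*(-4)*conj(2) + 2*(-sqrt(3))*conj(-1) + 2*(-1)*conj(-1) + 2*(0)*conj(2) + 2*(1)*conj(-1) + 2*(sqrt(3))*conj(-1) + 6*(0)*conj(0) + 6*(0)*conj(0)]
      = (1/24)[(8) + (-8) + (2*sqrt(3)) + (2) + (0) + (-2) + (-2*sqrt(3)) + (0) + (0)] = 0/24 = 0
  <chi_8*chi_5, chi_9> = (1/24)[1*(4)*conj(2) + 1*(-4)*conj(-2) + 2*(-sqrt(3))*conj(-sqrt(3)) + 2*(-1)*conj(1) + 2*(0)*conj(0) + 2*(1)*conj(-1) + 2*(sqrt(3))*conj(sqrt(3)) + 6*(0)*conj(0) + 6*(0)*conj(0)]
      = (1/24)[(8) + (8) + (6) + (-2) + (0) + (-2) + (6) + (0) + (0)] = 24/24 = 1
Hence the multiplicities are chi_7: 1, chi_9: 1. Dimension check: dim(chi_8)*dim(chi_5) = 2*2 = 4 and sum (mult * dim) = 1*2 + 1*2 = 4.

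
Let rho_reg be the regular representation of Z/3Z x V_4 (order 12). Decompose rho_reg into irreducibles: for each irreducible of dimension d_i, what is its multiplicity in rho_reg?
Each irreducible V_i of dimension d_i appears with multiplicity d_i, i.e. rho_reg = (direct sum over all irreducibles V_i) d_i V_i. The irreducible dimensions for Z/3Z x V_4 are 1, 1, 1, 1, 1, 1, 1, 1, 1, 1, 1, 1: 12 irreducibles of dimension 1, each with multiplicity 1. Total dimension 12*1*1 = 12 = |G|.

Explanation: General theorem: in the regular representation of a finite group G, each irreducible appears with multiplicity equal to its dimension. Check: dim(rho_reg) = sum d_i^2 = 1 + 1 + 1 + 1 + 1 + 1 + 1 + 1 + 1 + 1 + 1 + 1 = 12 = |G|.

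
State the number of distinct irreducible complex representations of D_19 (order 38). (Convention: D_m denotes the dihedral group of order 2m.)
11

Derivation: The number of irreducible complex representations of a finite group equals its number of conjugacy classes. D_19 has 11 conjugacy classes ((n+3)/2 for n odd), so D_19 (order 38) has exactly 11 irreducible complex representations.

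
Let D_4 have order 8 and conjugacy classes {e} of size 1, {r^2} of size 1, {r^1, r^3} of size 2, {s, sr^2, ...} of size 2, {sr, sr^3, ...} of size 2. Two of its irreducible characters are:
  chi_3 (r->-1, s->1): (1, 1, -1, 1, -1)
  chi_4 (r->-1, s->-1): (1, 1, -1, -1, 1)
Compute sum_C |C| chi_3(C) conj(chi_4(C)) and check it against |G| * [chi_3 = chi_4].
Sum = 0; so <chi_3, chi_4> = 0 (distinct irreducibles are orthogonal).

Argument: Compute term by term over conjugacy classes (|C| * chi_3(C) * conj(chi_4(C))):
  1*(1)*conj(1) + 1*(1)*conj(1) + 2*(-1)*conj(-1) + 2*(1)*conj(-1) + 2*(-1)*conj(1)
  = (1) + (1) + (2) + (-2) + (-2)
  = 0.
Dividing by |G| = 8 gives 0/8 = 0, matching the row-orthogonality relation <chi_3, chi_4> = [chi_3 = chi_4].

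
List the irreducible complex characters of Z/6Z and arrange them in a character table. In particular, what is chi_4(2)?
Character table of Z/6Z (irreps indexed chi_0,...,chi_5 with chi_k(m) = zeta_6^(k*m), zeta_6 = exp(2*pi*i/6)):
  irrep \ class  {0} (size 1)  {1} (size 1)    {2} (size 1)    {3} (size 1)  {4} (size 1)    {5} (size 1)  
  chi_0          1             1               1               1             1               1             
  chi_1          1             exp(I*pi/3)     exp(2*I*pi/3)   -1            exp(-2*I*pi/3)  exp(-I*pi/3)  
  chi_2          1             exp(2*I*pi/3)   exp(-2*I*pi/3)  1             exp(2*I*pi/3)   exp(-2*I*pi/3)
  chi_3          1             -1              1               -1            1               -1            
  chi_4          1             exp(-2*I*pi/3)  exp(2*I*pi/3)   1             exp(-2*I*pi/3)  exp(2*I*pi/3) 
  chi_5          1             exp(-I*pi/3)    exp(-2*I*pi/3)  -1            exp(2*I*pi/3)   exp(I*pi/3)   

Spot check: chi_4(2) = zeta_6^(4*2) = zeta_6^8 = exp(2*I*pi/3).

Derivation: Z/6Z is abelian, so all 6 irreducible complex representations are 1-dimensional. They are given by chi_k(m) = zeta_6^(k*m) for k = 0,...,5. Row orthogonality: sum_m chi_k(m) conj(chi_l(m)) = 6 * [k = l].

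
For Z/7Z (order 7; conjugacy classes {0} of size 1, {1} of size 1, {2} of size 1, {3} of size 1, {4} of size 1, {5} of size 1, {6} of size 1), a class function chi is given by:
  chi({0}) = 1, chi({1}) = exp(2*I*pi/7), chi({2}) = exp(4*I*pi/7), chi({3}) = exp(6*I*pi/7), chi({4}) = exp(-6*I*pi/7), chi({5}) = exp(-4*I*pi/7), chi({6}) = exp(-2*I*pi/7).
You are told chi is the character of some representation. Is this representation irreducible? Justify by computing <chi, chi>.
Irreducible: <chi, chi> = 1.

Explanation: <chi, chi> = (1/|G|) sum_C |C| * |chi(C)|^2 = (1/7)[1*|1|^2 + 1*|exp(2*I*pi/7)|^2 + 1*|exp(4*I*pi/7)|^2 + 1*|exp(6*I*pi/7)|^2 + 1*|exp(-6*I*pi/7)|^2 + 1*|exp(-4*I*pi/7)|^2 + 1*|exp(-2*I*pi/7)|^2]
  = (1/7)[(1) + (1) + (1) + (1) + (1) + (1) + (1)] = 7/7 = 1.
(Exp terms are combined using exp(i*s)*conj(exp(i*t)) = exp(i*(s-t)), and sums of them are collapsed using the identity that for every m > 1 the m distinct m-th roots of unity sum to 0, e.g. 1 + exp(2*I*pi/3) + exp(-2*I*pi/3) = 0.)
A character is irreducible iff <chi, chi> = 1, so this representation is irreducible.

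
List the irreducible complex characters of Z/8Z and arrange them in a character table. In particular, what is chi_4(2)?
Character table of Z/8Z (irreps indexed chi_0,...,chi_7 with chi_k(m) = zeta_8^(k*m), zeta_8 = exp(2*pi*i/8)):
  irrep \ class  {0} (size 1)  {1} (size 1)    {2} (size 1)  {3} (size 1)    {4} (size 1)  {5} (size 1)    {6} (size 1)  {7} (size 1)  
  chi_0          1             1               1             1               1             1               1             1             
  chi_1          1             exp(I*pi/4)     I             exp(3*I*pi/4)   -1            exp(-3*I*pi/4)  -I            exp(-I*pi/4)  
  chi_2          1             I               -1            -I              1             I               -1            -I            
  chi_3          1             exp(3*I*pi/4)   -I            exp(I*pi/4)     -1            exp(-I*pi/4)    I             exp(-3*I*pi/4)
  chi_4          1             -1              1             -1              1             -1              1             -1            
  chi_5          1             exp(-3*I*pi/4)  I             exp(-I*pi/4)    -1            exp(I*pi/4)     -I            exp(3*I*pi/4) 
  chi_6          1             -I              -1            I               1             -I              -1            I             
  chi_7          1             exp(-I*pi/4)    -I            exp(-3*I*pi/4)  -1            exp(3*I*pi/4)   I             exp(I*pi/4)   

Spot check: chi_4(2) = zeta_8^(4*2) = zeta_8^8 = 1.

Explanation: Z/8Z is abelian, so all 8 irreducible complex representations are 1-dimensional. They are given by chi_k(m) = zeta_8^(k*m) for k = 0,...,7. Row orthogonality: sum_m chi_k(m) conj(chi_l(m)) = 8 * [k = l].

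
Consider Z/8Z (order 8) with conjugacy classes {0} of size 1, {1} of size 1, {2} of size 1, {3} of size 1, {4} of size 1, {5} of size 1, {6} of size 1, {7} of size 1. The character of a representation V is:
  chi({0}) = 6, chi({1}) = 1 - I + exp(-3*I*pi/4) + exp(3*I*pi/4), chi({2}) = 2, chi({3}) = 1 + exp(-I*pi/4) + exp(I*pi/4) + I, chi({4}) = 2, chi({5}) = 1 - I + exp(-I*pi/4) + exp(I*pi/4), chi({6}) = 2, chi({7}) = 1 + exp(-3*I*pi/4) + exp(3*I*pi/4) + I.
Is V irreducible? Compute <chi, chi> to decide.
Not irreducible (reducible): <chi, chi> = 8 > 1.

<chi, chi> = (1/|G|) sum_C |C| * |chi(C)|^2 = (1/8)[1*|6|^2 + 1*|1 - I + exp(-3*I*pi/4) + exp(3*I*pi/4)|^2 + 1*|2|^2 + 1*|1 + exp(-I*pi/4) + exp(I*pi/4) + I|^2 + 1*|2|^2 + 1*|1 - I + exp(-I*pi/4) + exp(I*pi/4)|^2 + 1*|2|^2 + 1*|1 + exp(-3*I*pi/4) + exp(3*I*pi/4) + I|^2]
  = (1/8)[(36) + (4 + 2*exp(-3*I*pi/4) + 2*exp(3*I*pi/4)) + (4) + (4 + 2*exp(-I*pi/4) + 2*exp(I*pi/4)) + (4) + (4 + 2*exp(-I*pi/4) + 2*exp(I*pi/4)) + (4) + (4 + 2*exp(-3*I*pi/4) + 2*exp(3*I*pi/4))] = 64/8 = 8.
(Exp terms are combined using exp(i*s)*conj(exp(i*t)) = exp(i*(s-t)), and sums of them are collapsed using the identity that for every m > 1 the m distinct m-th roots of unity sum to 0, e.g. 1 + exp(2*I*pi/3) + exp(-2*I*pi/3) = 0.)
A character is irreducible iff <chi, chi> = 1, so this representation is reducible.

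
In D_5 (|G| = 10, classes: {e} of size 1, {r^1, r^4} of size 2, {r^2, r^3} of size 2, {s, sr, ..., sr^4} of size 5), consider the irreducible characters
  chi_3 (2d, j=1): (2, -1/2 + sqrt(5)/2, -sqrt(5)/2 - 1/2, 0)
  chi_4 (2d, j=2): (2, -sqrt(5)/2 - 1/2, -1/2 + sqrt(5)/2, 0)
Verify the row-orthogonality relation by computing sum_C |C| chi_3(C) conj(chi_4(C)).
Sum = 0; so <chi_3, chi_4> = 0 (distinct irreducibles are orthogonal).

Derivation: Compute term by term over conjugacy classes (|C| * chi_3(C) * conj(chi_4(C))):
  1*(2)*conj(2) + 2*(-1/2 + sqrt(5)/2)*conj(-sqrt(5)/2 - 1/2) + 2*(-sqrt(5)/2 - 1/2)*conj(-1/2 + sqrt(5)/2) + 5*(0)*conj(0)
  = (4) + (-2) + (-2) + (0)
  = 0.
Dividing by |G| = 10 gives 0/10 = 0, matching the row-orthogonality relation <chi_3, chi_4> = [chi_3 = chi_4].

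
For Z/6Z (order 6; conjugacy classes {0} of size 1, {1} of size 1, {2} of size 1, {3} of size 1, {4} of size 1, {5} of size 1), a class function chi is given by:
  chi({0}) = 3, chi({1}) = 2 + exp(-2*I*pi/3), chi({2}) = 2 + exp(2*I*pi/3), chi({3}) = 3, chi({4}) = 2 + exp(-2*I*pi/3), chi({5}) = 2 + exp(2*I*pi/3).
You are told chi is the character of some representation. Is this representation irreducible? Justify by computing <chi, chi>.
Not irreducible (reducible): <chi, chi> = 5 > 1.

Why: <chi, chi> = (1/|G|) sum_C |C| * |chi(C)|^2 = (1/6)[1*|3|^2 + 1*|2 + exp(-2*I*pi/3)|^2 + 1*|2 + exp(2*I*pi/3)|^2 + 1*|3|^2 + 1*|2 + exp(-2*I*pi/3)|^2 + 1*|2 + exp(2*I*pi/3)|^2]
  = (1/6)[(9) + (3) + (3) + (9) + (3) + (3)] = 30/6 = 5.
(Exp terms are combined using exp(i*s)*conj(exp(i*t)) = exp(i*(s-t)), and sums of them are collapsed using the identity that for every m > 1 the m distinct m-th roots of unity sum to 0, e.g. 1 + exp(2*I*pi/3) + exp(-2*I*pi/3) = 0.)
A character is irreducible iff <chi, chi> = 1, so this representation is reducible.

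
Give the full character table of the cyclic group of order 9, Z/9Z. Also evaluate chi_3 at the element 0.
Character table of Z/9Z (irreps indexed chi_0,...,chi_8 with chi_k(m) = zeta_9^(k*m), zeta_9 = exp(2*pi*i/9)):
  irrep \ class  {0} (size 1)  {1} (size 1)    {2} (size 1)    {3} (size 1)    {4} (size 1)    {5} (size 1)    {6} (size 1)    {7} (size 1)    {8} (size 1)  
  chi_0          1             1               1               1               1               1               1               1               1             
  chi_1          1             exp(2*I*pi/9)   exp(4*I*pi/9)   exp(2*I*pi/3)   exp(8*I*pi/9)   exp(-8*I*pi/9)  exp(-2*I*pi/3)  exp(-4*I*pi/9)  exp(-2*I*pi/9)
  chi_2          1             exp(4*I*pi/9)   exp(8*I*pi/9)   exp(-2*I*pi/3)  exp(-2*I*pi/9)  exp(2*I*pi/9)   exp(2*I*pi/3)   exp(-8*I*pi/9)  exp(-4*I*pi/9)
  chi_3          1             exp(2*I*pi/3)   exp(-2*I*pi/3)  1               exp(2*I*pi/3)   exp(-2*I*pi/3)  1               exp(2*I*pi/3)   exp(-2*I*pi/3)
  chi_4          1             exp(8*I*pi/9)   exp(-2*I*pi/9)  exp(2*I*pi/3)   exp(-4*I*pi/9)  exp(4*I*pi/9)   exp(-2*I*pi/3)  exp(2*I*pi/9)   exp(-8*I*pi/9)
  chi_5          1             exp(-8*I*pi/9)  exp(2*I*pi/9)   exp(-2*I*pi/3)  exp(4*I*pi/9)   exp(-4*I*pi/9)  exp(2*I*pi/3)   exp(-2*I*pi/9)  exp(8*I*pi/9) 
  chi_6          1             exp(-2*I*pi/3)  exp(2*I*pi/3)   1               exp(-2*I*pi/3)  exp(2*I*pi/3)   1               exp(-2*I*pi/3)  exp(2*I*pi/3) 
  chi_7          1             exp(-4*I*pi/9)  exp(-8*I*pi/9)  exp(2*I*pi/3)   exp(2*I*pi/9)   exp(-2*I*pi/9)  exp(-2*I*pi/3)  exp(8*I*pi/9)   exp(4*I*pi/9) 
  chi_8          1             exp(-2*I*pi/9)  exp(-4*I*pi/9)  exp(-2*I*pi/3)  exp(-8*I*pi/9)  exp(8*I*pi/9)   exp(2*I*pi/3)   exp(4*I*pi/9)   exp(2*I*pi/9) 

Spot check: chi_3(0) = zeta_9^(3*0) = zeta_9^0 = 1.

Working: Z/9Z is abelian, so all 9 irreducible complex representations are 1-dimensional. They are given by chi_k(m) = zeta_9^(k*m) for k = 0,...,8. Row orthogonality: sum_m chi_k(m) conj(chi_l(m)) = 9 * [k = l].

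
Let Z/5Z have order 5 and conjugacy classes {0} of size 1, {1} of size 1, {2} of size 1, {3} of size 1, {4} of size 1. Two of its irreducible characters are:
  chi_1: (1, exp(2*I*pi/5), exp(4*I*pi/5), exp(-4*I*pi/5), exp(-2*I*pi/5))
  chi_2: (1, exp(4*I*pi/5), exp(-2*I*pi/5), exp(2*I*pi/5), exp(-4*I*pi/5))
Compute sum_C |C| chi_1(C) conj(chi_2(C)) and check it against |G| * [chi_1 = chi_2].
Sum = 0; so <chi_1, chi_2> = 0 (distinct irreducibles are orthogonal).

Argument: Compute term by term over conjugacy classes (|C| * chi_1(C) * conj(chi_2(C))):
  1*(1)*conj(1) + 1*(exp(2*I*pi/5))*conj(exp(4*I*pi/5)) + 1*(exp(4*I*pi/5))*conj(exp(-2*I*pi/5)) + 1*(exp(-4*I*pi/5))*conj(exp(2*I*pi/5)) + 1*(exp(-2*I*pi/5))*conj(exp(-4*I*pi/5))
  = (1) + (exp(-2*I*pi/5)) + (exp(-4*I*pi/5)) + (exp(4*I*pi/5)) + (exp(2*I*pi/5))
  = 0.
(Exp terms are combined using exp(i*s)*conj(exp(i*t)) = exp(i*(s-t)), and sums of them are collapsed using the identity that for every m > 1 the m distinct m-th roots of unity sum to 0, e.g. 1 + exp(2*I*pi/3) + exp(-2*I*pi/3) = 0.)
Dividing by |G| = 5 gives 0/5 = 0, matching the row-orthogonality relation <chi_1, chi_2> = [chi_1 = chi_2].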